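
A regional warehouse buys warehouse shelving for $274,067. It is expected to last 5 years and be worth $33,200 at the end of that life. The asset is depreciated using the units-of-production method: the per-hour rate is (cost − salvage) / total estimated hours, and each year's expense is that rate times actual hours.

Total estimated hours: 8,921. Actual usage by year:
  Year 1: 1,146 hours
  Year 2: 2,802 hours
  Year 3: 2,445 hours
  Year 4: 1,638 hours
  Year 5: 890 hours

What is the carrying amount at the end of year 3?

Depreciable base = $274,067 − $33,200 = $240,867.
Rate = $240,867 / 8,921 hours = $27 per hour.
Year 1: 1,146 × $27 = $30,942. Book value $243,125.
Year 2: 2,802 × $27 = $75,654. Book value $167,471.
Year 3: 2,445 × $27 = $66,015. Book value $101,456.

$101,456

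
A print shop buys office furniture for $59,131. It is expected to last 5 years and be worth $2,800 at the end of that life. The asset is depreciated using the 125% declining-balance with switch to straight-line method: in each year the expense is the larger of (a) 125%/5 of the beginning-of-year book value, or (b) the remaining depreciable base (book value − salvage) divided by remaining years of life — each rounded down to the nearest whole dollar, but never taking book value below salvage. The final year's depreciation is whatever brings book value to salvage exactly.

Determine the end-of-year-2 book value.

Depreciable base = $59,131 − $2,800 = $56,331.
Year 1: DB = ⌊$59,131 × 125%/5⌋ = $14,782; SL = ⌊$56,331/5⌋ = $11,266 → take DB $14,782. Book value $44,349.
Year 2: DB = ⌊$44,349 × 125%/5⌋ = $11,087; SL = ⌊$41,549/4⌋ = $10,387 → take DB $11,087. Book value $33,262.

$33,262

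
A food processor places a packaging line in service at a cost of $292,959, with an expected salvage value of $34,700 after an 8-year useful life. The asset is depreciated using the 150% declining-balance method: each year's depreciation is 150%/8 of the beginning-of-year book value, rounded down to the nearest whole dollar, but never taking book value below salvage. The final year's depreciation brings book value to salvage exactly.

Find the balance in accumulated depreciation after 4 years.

$165,284

Depreciable base = $292,959 − $34,700 = $258,259.
Year 1: ⌊$292,959 × 150%/8⌋ = $54,929. Book value $238,030.
Year 2: ⌊$238,030 × 150%/8⌋ = $44,630. Book value $193,400.
Year 3: ⌊$193,400 × 150%/8⌋ = $36,262. Book value $157,138.
Year 4: ⌊$157,138 × 150%/8⌋ = $29,463. Book value $127,675.
Accumulated through year 4 = $292,959 − $127,675 = $165,284.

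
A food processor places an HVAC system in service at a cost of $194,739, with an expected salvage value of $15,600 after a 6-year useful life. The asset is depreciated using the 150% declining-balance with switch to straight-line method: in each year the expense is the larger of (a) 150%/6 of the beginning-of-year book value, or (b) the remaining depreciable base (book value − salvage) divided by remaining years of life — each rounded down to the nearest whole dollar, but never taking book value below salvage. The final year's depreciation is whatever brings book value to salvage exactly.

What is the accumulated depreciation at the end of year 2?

$85,197

Depreciable base = $194,739 − $15,600 = $179,139.
Year 1: DB = ⌊$194,739 × 150%/6⌋ = $48,684; SL = ⌊$179,139/6⌋ = $29,856 → take DB $48,684. Book value $146,055.
Year 2: DB = ⌊$146,055 × 150%/6⌋ = $36,513; SL = ⌊$130,455/5⌋ = $26,091 → take DB $36,513. Book value $109,542.
Accumulated through year 2 = $194,739 − $109,542 = $85,197.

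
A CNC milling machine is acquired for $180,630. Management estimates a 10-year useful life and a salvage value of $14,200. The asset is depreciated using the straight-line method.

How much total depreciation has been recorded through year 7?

Depreciable base = $180,630 − $14,200 = $166,430.
Annual expense = $166,430 / 10 = $16,643.
End of year 1: book value $163,987.
End of year 2: book value $147,344.
End of year 3: book value $130,701.
End of year 4: book value $114,058.
End of year 5: book value $97,415.
End of year 6: book value $80,772.
End of year 7: book value $64,129.
Accumulated through year 7 = $180,630 − $64,129 = $116,501.

$116,501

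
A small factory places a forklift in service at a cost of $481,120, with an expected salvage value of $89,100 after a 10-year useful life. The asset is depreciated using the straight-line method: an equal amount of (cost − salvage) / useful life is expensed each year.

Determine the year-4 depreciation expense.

Depreciable base = $481,120 − $89,100 = $392,020.
Annual expense = $392,020 / 10 = $39,202.

$39,202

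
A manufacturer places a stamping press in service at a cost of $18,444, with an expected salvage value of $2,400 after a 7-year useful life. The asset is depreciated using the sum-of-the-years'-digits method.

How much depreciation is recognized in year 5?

$1,719

Depreciable base = $18,444 − $2,400 = $16,044.
Sum of the years' digits = 7+6+5+4+3+2+1 = 28.
Year 1: $16,044 × 7/28 = $4,011. Book value $14,433.
Year 2: $16,044 × 6/28 = $3,438. Book value $10,995.
Year 3: $16,044 × 5/28 = $2,865. Book value $8,130.
Year 4: $16,044 × 4/28 = $2,292. Book value $5,838.
Year 5: $16,044 × 3/28 = $1,719. Book value $4,119.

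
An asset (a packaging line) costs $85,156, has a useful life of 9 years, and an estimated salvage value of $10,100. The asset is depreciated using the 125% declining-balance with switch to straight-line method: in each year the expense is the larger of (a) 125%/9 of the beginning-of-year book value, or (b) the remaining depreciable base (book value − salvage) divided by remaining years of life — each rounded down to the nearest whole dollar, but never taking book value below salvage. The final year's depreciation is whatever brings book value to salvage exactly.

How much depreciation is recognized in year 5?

Depreciable base = $85,156 − $10,100 = $75,056.
Year 1: DB = ⌊$85,156 × 125%/9⌋ = $11,827; SL = ⌊$75,056/9⌋ = $8,339 → take DB $11,827. Book value $73,329.
Year 2: DB = ⌊$73,329 × 125%/9⌋ = $10,184; SL = ⌊$63,229/8⌋ = $7,903 → take DB $10,184. Book value $63,145.
Year 3: DB = ⌊$63,145 × 125%/9⌋ = $8,770; SL = ⌊$53,045/7⌋ = $7,577 → take DB $8,770. Book value $54,375.
Year 4: DB = ⌊$54,375 × 125%/9⌋ = $7,552; SL = ⌊$44,275/6⌋ = $7,379 → take DB $7,552. Book value $46,823.
Year 5: DB = ⌊$46,823 × 125%/9⌋ = $6,503; SL = ⌊$36,723/5⌋ = $7,344 → take SL $7,344. Book value $39,479.

$7,344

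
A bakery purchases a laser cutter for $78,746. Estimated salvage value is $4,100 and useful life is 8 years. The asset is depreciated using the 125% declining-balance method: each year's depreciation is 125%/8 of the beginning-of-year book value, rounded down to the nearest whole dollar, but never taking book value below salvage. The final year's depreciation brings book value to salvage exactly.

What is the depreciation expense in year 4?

Depreciable base = $78,746 − $4,100 = $74,646.
Year 1: ⌊$78,746 × 125%/8⌋ = $12,304. Book value $66,442.
Year 2: ⌊$66,442 × 125%/8⌋ = $10,381. Book value $56,061.
Year 3: ⌊$56,061 × 125%/8⌋ = $8,759. Book value $47,302.
Year 4: ⌊$47,302 × 125%/8⌋ = $7,390. Book value $39,912.

$7,390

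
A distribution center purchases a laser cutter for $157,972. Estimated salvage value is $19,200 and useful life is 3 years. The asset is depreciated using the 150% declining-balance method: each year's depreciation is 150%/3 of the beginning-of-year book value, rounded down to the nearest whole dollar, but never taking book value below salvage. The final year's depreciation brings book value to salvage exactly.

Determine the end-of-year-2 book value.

Depreciable base = $157,972 − $19,200 = $138,772.
Year 1: ⌊$157,972 × 150%/3⌋ = $78,986. Book value $78,986.
Year 2: ⌊$78,986 × 150%/3⌋ = $39,493. Book value $39,493.

$39,493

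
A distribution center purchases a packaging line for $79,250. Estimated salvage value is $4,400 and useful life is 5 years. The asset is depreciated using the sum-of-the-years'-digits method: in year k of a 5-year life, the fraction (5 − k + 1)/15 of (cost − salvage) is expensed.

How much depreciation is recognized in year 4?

$9,980

Depreciable base = $79,250 − $4,400 = $74,850.
Sum of the years' digits = 5+4+3+2+1 = 15.
Year 1: $74,850 × 5/15 = $24,950. Book value $54,300.
Year 2: $74,850 × 4/15 = $19,960. Book value $34,340.
Year 3: $74,850 × 3/15 = $14,970. Book value $19,370.
Year 4: $74,850 × 2/15 = $9,980. Book value $9,390.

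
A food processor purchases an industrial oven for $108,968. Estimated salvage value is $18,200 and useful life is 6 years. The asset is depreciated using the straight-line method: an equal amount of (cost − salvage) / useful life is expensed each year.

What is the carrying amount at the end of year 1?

Depreciable base = $108,968 − $18,200 = $90,768.
Annual expense = $90,768 / 6 = $15,128.
End of year 1: book value $93,840.

$93,840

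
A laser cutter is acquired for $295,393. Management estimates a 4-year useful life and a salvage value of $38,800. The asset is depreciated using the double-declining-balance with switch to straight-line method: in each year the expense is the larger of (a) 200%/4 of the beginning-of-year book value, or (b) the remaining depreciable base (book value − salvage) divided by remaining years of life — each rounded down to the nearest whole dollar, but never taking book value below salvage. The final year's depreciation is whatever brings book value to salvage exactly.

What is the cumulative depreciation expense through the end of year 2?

Depreciable base = $295,393 − $38,800 = $256,593.
Year 1: DB = ⌊$295,393 × 200%/4⌋ = $147,696; SL = ⌊$256,593/4⌋ = $64,148 → take DB $147,696. Book value $147,697.
Year 2: DB = ⌊$147,697 × 200%/4⌋ = $73,848; SL = ⌊$108,897/3⌋ = $36,299 → take DB $73,848. Book value $73,849.
Accumulated through year 2 = $295,393 − $73,849 = $221,544.

$221,544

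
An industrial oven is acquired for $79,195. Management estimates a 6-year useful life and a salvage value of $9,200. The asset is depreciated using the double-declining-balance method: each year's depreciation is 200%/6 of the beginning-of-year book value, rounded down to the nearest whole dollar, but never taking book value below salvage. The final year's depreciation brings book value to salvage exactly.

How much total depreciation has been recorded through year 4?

Depreciable base = $79,195 − $9,200 = $69,995.
Year 1: ⌊$79,195 × 200%/6⌋ = $26,398. Book value $52,797.
Year 2: ⌊$52,797 × 200%/6⌋ = $17,599. Book value $35,198.
Year 3: ⌊$35,198 × 200%/6⌋ = $11,732. Book value $23,466.
Year 4: ⌊$23,466 × 200%/6⌋ = $7,822. Book value $15,644.
Accumulated through year 4 = $79,195 − $15,644 = $63,551.

$63,551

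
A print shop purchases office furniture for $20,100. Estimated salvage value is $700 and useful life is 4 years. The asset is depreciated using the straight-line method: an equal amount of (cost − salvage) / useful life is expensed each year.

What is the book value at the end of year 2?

$10,400

Depreciable base = $20,100 − $700 = $19,400.
Annual expense = $19,400 / 4 = $4,850.
End of year 1: book value $15,250.
End of year 2: book value $10,400.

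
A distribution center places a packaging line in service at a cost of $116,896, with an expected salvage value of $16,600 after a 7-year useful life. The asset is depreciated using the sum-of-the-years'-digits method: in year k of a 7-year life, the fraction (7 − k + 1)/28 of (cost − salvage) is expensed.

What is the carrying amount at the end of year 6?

$20,182

Depreciable base = $116,896 − $16,600 = $100,296.
Sum of the years' digits = 7+6+5+4+3+2+1 = 28.
Year 1: $100,296 × 7/28 = $25,074. Book value $91,822.
Year 2: $100,296 × 6/28 = $21,492. Book value $70,330.
Year 3: $100,296 × 5/28 = $17,910. Book value $52,420.
Year 4: $100,296 × 4/28 = $14,328. Book value $38,092.
Year 5: $100,296 × 3/28 = $10,746. Book value $27,346.
Year 6: $100,296 × 2/28 = $7,164. Book value $20,182.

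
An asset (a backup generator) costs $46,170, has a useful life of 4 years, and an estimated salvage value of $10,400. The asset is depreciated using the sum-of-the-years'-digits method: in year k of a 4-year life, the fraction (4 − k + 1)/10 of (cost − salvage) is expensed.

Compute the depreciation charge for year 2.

$10,731

Depreciable base = $46,170 − $10,400 = $35,770.
Sum of the years' digits = 4+3+2+1 = 10.
Year 1: $35,770 × 4/10 = $14,308. Book value $31,862.
Year 2: $35,770 × 3/10 = $10,731. Book value $21,131.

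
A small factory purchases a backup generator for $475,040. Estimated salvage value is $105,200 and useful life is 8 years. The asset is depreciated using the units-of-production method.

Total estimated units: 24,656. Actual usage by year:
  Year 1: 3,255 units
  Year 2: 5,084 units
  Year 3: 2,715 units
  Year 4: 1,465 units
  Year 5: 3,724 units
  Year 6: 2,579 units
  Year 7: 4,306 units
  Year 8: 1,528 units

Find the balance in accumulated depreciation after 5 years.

Depreciable base = $475,040 − $105,200 = $369,840.
Rate = $369,840 / 24,656 units = $15 per unit.
Year 1: 3,255 × $15 = $48,825. Book value $426,215.
Year 2: 5,084 × $15 = $76,260. Book value $349,955.
Year 3: 2,715 × $15 = $40,725. Book value $309,230.
Year 4: 1,465 × $15 = $21,975. Book value $287,255.
Year 5: 3,724 × $15 = $55,860. Book value $231,395.
Accumulated through year 5 = $475,040 − $231,395 = $243,645.

$243,645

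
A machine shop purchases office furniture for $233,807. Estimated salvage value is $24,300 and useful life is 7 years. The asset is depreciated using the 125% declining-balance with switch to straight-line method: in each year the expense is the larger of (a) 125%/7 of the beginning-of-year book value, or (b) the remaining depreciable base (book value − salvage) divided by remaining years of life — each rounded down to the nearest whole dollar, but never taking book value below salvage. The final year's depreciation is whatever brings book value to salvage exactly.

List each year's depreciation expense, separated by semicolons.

Depreciable base = $233,807 − $24,300 = $209,507.
Year 1: DB = ⌊$233,807 × 125%/7⌋ = $41,751; SL = ⌊$209,507/7⌋ = $29,929 → take DB $41,751. Book value $192,056.
Year 2: DB = ⌊$192,056 × 125%/7⌋ = $34,295; SL = ⌊$167,756/6⌋ = $27,959 → take DB $34,295. Book value $157,761.
Year 3: DB = ⌊$157,761 × 125%/7⌋ = $28,171; SL = ⌊$133,461/5⌋ = $26,692 → take DB $28,171. Book value $129,590.
Year 4: DB = ⌊$129,590 × 125%/7⌋ = $23,141; SL = ⌊$105,290/4⌋ = $26,322 → take SL $26,322. Book value $103,268.
Year 5: DB = ⌊$103,268 × 125%/7⌋ = $18,440; SL = ⌊$78,968/3⌋ = $26,322 → take SL $26,322. Book value $76,946.
Year 6: DB = ⌊$76,946 × 125%/7⌋ = $13,740; SL = ⌊$52,646/2⌋ = $26,323 → take SL $26,323. Book value $50,623.
Year 7 (final): $50,623 − $24,300 = $26,323. Book value $24,300.

$41,751; $34,295; $28,171; $26,322; $26,322; $26,323; $26,323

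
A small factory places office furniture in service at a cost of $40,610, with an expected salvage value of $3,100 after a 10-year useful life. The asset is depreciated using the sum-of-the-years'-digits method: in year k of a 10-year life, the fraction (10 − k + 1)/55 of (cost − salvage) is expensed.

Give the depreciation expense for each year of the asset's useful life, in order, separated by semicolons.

$6,820; $6,138; $5,456; $4,774; $4,092; $3,410; $2,728; $2,046; $1,364; $682

Depreciable base = $40,610 − $3,100 = $37,510.
Sum of the years' digits = 10+9+8+7+6+5+4+3+2+1 = 55.
Year 1: $37,510 × 10/55 = $6,820. Book value $33,790.
Year 2: $37,510 × 9/55 = $6,138. Book value $27,652.
Year 3: $37,510 × 8/55 = $5,456. Book value $22,196.
Year 4: $37,510 × 7/55 = $4,774. Book value $17,422.
Year 5: $37,510 × 6/55 = $4,092. Book value $13,330.
Year 6: $37,510 × 5/55 = $3,410. Book value $9,920.
Year 7: $37,510 × 4/55 = $2,728. Book value $7,192.
Year 8: $37,510 × 3/55 = $2,046. Book value $5,146.
Year 9: $37,510 × 2/55 = $1,364. Book value $3,782.
Year 10: $37,510 × 1/55 = $682. Book value $3,100.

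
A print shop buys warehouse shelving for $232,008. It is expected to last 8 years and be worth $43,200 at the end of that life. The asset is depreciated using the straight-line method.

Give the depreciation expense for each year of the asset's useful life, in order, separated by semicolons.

$23,601; $23,601; $23,601; $23,601; $23,601; $23,601; $23,601; $23,601

Depreciable base = $232,008 − $43,200 = $188,808.
Annual expense = $188,808 / 8 = $23,601.
End of year 1: book value $208,407.
End of year 2: book value $184,806.
End of year 3: book value $161,205.
End of year 4: book value $137,604.
End of year 5: book value $114,003.
End of year 6: book value $90,402.
End of year 7: book value $66,801.
End of year 8: book value $43,200.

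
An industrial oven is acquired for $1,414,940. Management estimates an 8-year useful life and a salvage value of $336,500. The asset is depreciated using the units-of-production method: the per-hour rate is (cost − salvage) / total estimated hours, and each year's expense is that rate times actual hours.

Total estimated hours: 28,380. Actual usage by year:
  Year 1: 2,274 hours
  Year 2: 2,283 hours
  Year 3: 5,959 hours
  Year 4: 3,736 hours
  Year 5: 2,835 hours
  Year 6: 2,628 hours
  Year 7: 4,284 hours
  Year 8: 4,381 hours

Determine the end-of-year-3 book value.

$1,015,332

Depreciable base = $1,414,940 − $336,500 = $1,078,440.
Rate = $1,078,440 / 28,380 hours = $38 per hour.
Year 1: 2,274 × $38 = $86,412. Book value $1,328,528.
Year 2: 2,283 × $38 = $86,754. Book value $1,241,774.
Year 3: 5,959 × $38 = $226,442. Book value $1,015,332.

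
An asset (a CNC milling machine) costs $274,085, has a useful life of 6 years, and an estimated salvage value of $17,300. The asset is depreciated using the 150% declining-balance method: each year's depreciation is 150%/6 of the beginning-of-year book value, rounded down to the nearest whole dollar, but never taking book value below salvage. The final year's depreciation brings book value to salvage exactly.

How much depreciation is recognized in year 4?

$28,907

Depreciable base = $274,085 − $17,300 = $256,785.
Year 1: ⌊$274,085 × 150%/6⌋ = $68,521. Book value $205,564.
Year 2: ⌊$205,564 × 150%/6⌋ = $51,391. Book value $154,173.
Year 3: ⌊$154,173 × 150%/6⌋ = $38,543. Book value $115,630.
Year 4: ⌊$115,630 × 150%/6⌋ = $28,907. Book value $86,723.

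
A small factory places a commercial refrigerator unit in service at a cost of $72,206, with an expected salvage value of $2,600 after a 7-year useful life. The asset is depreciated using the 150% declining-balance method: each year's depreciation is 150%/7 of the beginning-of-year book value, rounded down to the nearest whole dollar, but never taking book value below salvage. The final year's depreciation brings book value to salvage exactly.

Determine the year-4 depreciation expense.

$7,505

Depreciable base = $72,206 − $2,600 = $69,606.
Year 1: ⌊$72,206 × 150%/7⌋ = $15,472. Book value $56,734.
Year 2: ⌊$56,734 × 150%/7⌋ = $12,157. Book value $44,577.
Year 3: ⌊$44,577 × 150%/7⌋ = $9,552. Book value $35,025.
Year 4: ⌊$35,025 × 150%/7⌋ = $7,505. Book value $27,520.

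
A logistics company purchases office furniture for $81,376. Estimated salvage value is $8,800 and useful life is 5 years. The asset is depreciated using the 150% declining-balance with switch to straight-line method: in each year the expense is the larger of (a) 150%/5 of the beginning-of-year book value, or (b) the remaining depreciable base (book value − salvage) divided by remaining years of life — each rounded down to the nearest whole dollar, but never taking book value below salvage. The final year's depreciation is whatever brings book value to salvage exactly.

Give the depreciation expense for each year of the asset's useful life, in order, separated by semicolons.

$24,412; $17,089; $11,962; $9,556; $9,557

Depreciable base = $81,376 − $8,800 = $72,576.
Year 1: DB = ⌊$81,376 × 150%/5⌋ = $24,412; SL = ⌊$72,576/5⌋ = $14,515 → take DB $24,412. Book value $56,964.
Year 2: DB = ⌊$56,964 × 150%/5⌋ = $17,089; SL = ⌊$48,164/4⌋ = $12,041 → take DB $17,089. Book value $39,875.
Year 3: DB = ⌊$39,875 × 150%/5⌋ = $11,962; SL = ⌊$31,075/3⌋ = $10,358 → take DB $11,962. Book value $27,913.
Year 4: DB = ⌊$27,913 × 150%/5⌋ = $8,373; SL = ⌊$19,113/2⌋ = $9,556 → take SL $9,556. Book value $18,357.
Year 5 (final): $18,357 − $8,800 = $9,557. Book value $8,800.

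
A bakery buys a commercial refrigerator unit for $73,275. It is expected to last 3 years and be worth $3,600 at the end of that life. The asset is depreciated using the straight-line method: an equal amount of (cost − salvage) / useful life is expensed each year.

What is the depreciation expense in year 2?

Depreciable base = $73,275 − $3,600 = $69,675.
Annual expense = $69,675 / 3 = $23,225.

$23,225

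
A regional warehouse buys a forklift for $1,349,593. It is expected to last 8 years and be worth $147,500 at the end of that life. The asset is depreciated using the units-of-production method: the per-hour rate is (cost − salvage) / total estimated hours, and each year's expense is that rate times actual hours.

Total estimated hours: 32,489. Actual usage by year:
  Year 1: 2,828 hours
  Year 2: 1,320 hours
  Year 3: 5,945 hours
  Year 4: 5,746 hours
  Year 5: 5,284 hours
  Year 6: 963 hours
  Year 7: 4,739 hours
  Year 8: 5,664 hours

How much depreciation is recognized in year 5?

Depreciable base = $1,349,593 − $147,500 = $1,202,093.
Rate = $1,202,093 / 32,489 hours = $37 per hour.
Year 1: 2,828 × $37 = $104,636. Book value $1,244,957.
Year 2: 1,320 × $37 = $48,840. Book value $1,196,117.
Year 3: 5,945 × $37 = $219,965. Book value $976,152.
Year 4: 5,746 × $37 = $212,602. Book value $763,550.
Year 5: 5,284 × $37 = $195,508. Book value $568,042.

$195,508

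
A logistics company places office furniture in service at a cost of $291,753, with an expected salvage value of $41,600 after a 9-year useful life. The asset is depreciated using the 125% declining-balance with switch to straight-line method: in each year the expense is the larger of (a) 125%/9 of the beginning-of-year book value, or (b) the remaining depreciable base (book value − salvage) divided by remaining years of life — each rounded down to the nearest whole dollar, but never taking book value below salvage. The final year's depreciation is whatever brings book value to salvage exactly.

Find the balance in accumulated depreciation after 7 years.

Depreciable base = $291,753 − $41,600 = $250,153.
Year 1: DB = ⌊$291,753 × 125%/9⌋ = $40,521; SL = ⌊$250,153/9⌋ = $27,794 → take DB $40,521. Book value $251,232.
Year 2: DB = ⌊$251,232 × 125%/9⌋ = $34,893; SL = ⌊$209,632/8⌋ = $26,204 → take DB $34,893. Book value $216,339.
Year 3: DB = ⌊$216,339 × 125%/9⌋ = $30,047; SL = ⌊$174,739/7⌋ = $24,962 → take DB $30,047. Book value $186,292.
Year 4: DB = ⌊$186,292 × 125%/9⌋ = $25,873; SL = ⌊$144,692/6⌋ = $24,115 → take DB $25,873. Book value $160,419.
Year 5: DB = ⌊$160,419 × 125%/9⌋ = $22,280; SL = ⌊$118,819/5⌋ = $23,763 → take SL $23,763. Book value $136,656.
Year 6: DB = ⌊$136,656 × 125%/9⌋ = $18,980; SL = ⌊$95,056/4⌋ = $23,764 → take SL $23,764. Book value $112,892.
Year 7: DB = ⌊$112,892 × 125%/9⌋ = $15,679; SL = ⌊$71,292/3⌋ = $23,764 → take SL $23,764. Book value $89,128.
Accumulated through year 7 = $291,753 − $89,128 = $202,625.

$202,625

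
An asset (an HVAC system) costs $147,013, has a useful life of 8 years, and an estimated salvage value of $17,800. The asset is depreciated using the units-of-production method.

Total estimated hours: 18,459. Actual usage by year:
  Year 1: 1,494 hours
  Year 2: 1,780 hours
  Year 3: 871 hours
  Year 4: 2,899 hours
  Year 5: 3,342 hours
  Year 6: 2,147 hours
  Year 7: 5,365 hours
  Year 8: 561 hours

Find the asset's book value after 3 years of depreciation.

Depreciable base = $147,013 − $17,800 = $129,213.
Rate = $129,213 / 18,459 hours = $7 per hour.
Year 1: 1,494 × $7 = $10,458. Book value $136,555.
Year 2: 1,780 × $7 = $12,460. Book value $124,095.
Year 3: 871 × $7 = $6,097. Book value $117,998.

$117,998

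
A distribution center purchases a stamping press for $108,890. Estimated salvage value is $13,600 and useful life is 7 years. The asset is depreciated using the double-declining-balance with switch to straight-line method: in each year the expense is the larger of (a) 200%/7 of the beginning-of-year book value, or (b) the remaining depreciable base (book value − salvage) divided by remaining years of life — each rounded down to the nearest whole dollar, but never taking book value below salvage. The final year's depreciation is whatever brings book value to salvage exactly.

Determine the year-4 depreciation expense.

Depreciable base = $108,890 − $13,600 = $95,290.
Year 1: DB = ⌊$108,890 × 200%/7⌋ = $31,111; SL = ⌊$95,290/7⌋ = $13,612 → take DB $31,111. Book value $77,779.
Year 2: DB = ⌊$77,779 × 200%/7⌋ = $22,222; SL = ⌊$64,179/6⌋ = $10,696 → take DB $22,222. Book value $55,557.
Year 3: DB = ⌊$55,557 × 200%/7⌋ = $15,873; SL = ⌊$41,957/5⌋ = $8,391 → take DB $15,873. Book value $39,684.
Year 4: DB = ⌊$39,684 × 200%/7⌋ = $11,338; SL = ⌊$26,084/4⌋ = $6,521 → take DB $11,338. Book value $28,346.

$11,338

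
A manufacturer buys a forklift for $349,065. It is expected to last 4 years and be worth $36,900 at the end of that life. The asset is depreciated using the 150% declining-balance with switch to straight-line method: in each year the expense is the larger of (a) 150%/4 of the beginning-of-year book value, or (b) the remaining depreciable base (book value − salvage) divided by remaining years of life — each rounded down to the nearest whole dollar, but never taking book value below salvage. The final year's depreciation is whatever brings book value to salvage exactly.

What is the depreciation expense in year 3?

$51,132

Depreciable base = $349,065 − $36,900 = $312,165.
Year 1: DB = ⌊$349,065 × 150%/4⌋ = $130,899; SL = ⌊$312,165/4⌋ = $78,041 → take DB $130,899. Book value $218,166.
Year 2: DB = ⌊$218,166 × 150%/4⌋ = $81,812; SL = ⌊$181,266/3⌋ = $60,422 → take DB $81,812. Book value $136,354.
Year 3: DB = ⌊$136,354 × 150%/4⌋ = $51,132; SL = ⌊$99,454/2⌋ = $49,727 → take DB $51,132. Book value $85,222.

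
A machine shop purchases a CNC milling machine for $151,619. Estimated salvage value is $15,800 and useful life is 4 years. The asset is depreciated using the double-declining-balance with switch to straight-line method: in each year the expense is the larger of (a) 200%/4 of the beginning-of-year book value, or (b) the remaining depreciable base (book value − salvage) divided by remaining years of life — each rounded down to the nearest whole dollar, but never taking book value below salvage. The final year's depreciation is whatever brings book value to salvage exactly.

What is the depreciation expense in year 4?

$3,153

Depreciable base = $151,619 − $15,800 = $135,819.
Year 1: DB = ⌊$151,619 × 200%/4⌋ = $75,809; SL = ⌊$135,819/4⌋ = $33,954 → take DB $75,809. Book value $75,810.
Year 2: DB = ⌊$75,810 × 200%/4⌋ = $37,905; SL = ⌊$60,010/3⌋ = $20,003 → take DB $37,905. Book value $37,905.
Year 3: DB = ⌊$37,905 × 200%/4⌋ = $18,952; SL = ⌊$22,105/2⌋ = $11,052 → take DB $18,952. Book value $18,953.
Year 4 (final): $18,953 − $15,800 = $3,153. Book value $15,800.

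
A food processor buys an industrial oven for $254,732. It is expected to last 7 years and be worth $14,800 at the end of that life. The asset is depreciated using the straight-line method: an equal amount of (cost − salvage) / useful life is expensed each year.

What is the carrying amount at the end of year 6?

$49,076

Depreciable base = $254,732 − $14,800 = $239,932.
Annual expense = $239,932 / 7 = $34,276.
End of year 1: book value $220,456.
End of year 2: book value $186,180.
End of year 3: book value $151,904.
End of year 4: book value $117,628.
End of year 5: book value $83,352.
End of year 6: book value $49,076.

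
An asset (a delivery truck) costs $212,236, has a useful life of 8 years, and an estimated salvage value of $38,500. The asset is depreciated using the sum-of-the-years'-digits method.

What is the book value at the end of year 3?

$110,890

Depreciable base = $212,236 − $38,500 = $173,736.
Sum of the years' digits = 8+7+6+5+4+3+2+1 = 36.
Year 1: $173,736 × 8/36 = $38,608. Book value $173,628.
Year 2: $173,736 × 7/36 = $33,782. Book value $139,846.
Year 3: $173,736 × 6/36 = $28,956. Book value $110,890.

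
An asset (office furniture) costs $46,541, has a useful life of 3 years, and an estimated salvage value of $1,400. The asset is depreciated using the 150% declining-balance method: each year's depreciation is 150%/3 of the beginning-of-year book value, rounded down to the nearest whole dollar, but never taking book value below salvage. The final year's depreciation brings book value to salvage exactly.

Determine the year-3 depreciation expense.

$10,236

Depreciable base = $46,541 − $1,400 = $45,141.
Year 1: ⌊$46,541 × 150%/3⌋ = $23,270. Book value $23,271.
Year 2: ⌊$23,271 × 150%/3⌋ = $11,635. Book value $11,636.
Year 3 (final): $11,636 − $1,400 = $10,236. Book value $1,400.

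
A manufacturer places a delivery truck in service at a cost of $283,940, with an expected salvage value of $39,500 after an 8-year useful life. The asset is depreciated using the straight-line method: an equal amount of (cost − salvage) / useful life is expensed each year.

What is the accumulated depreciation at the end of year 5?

Depreciable base = $283,940 − $39,500 = $244,440.
Annual expense = $244,440 / 8 = $30,555.
End of year 1: book value $253,385.
End of year 2: book value $222,830.
End of year 3: book value $192,275.
End of year 4: book value $161,720.
End of year 5: book value $131,165.
Accumulated through year 5 = $283,940 − $131,165 = $152,775.

$152,775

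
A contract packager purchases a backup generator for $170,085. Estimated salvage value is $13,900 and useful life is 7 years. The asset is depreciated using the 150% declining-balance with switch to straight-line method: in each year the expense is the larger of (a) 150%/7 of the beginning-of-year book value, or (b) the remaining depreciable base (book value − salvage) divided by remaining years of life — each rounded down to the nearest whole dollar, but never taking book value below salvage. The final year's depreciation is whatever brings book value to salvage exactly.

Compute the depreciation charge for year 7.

Depreciable base = $170,085 − $13,900 = $156,185.
Year 1: DB = ⌊$170,085 × 150%/7⌋ = $36,446; SL = ⌊$156,185/7⌋ = $22,312 → take DB $36,446. Book value $133,639.
Year 2: DB = ⌊$133,639 × 150%/7⌋ = $28,636; SL = ⌊$119,739/6⌋ = $19,956 → take DB $28,636. Book value $105,003.
Year 3: DB = ⌊$105,003 × 150%/7⌋ = $22,500; SL = ⌊$91,103/5⌋ = $18,220 → take DB $22,500. Book value $82,503.
Year 4: DB = ⌊$82,503 × 150%/7⌋ = $17,679; SL = ⌊$68,603/4⌋ = $17,150 → take DB $17,679. Book value $64,824.
Year 5: DB = ⌊$64,824 × 150%/7⌋ = $13,890; SL = ⌊$50,924/3⌋ = $16,974 → take SL $16,974. Book value $47,850.
Year 6: DB = ⌊$47,850 × 150%/7⌋ = $10,253; SL = ⌊$33,950/2⌋ = $16,975 → take SL $16,975. Book value $30,875.
Year 7 (final): $30,875 − $13,900 = $16,975. Book value $13,900.

$16,975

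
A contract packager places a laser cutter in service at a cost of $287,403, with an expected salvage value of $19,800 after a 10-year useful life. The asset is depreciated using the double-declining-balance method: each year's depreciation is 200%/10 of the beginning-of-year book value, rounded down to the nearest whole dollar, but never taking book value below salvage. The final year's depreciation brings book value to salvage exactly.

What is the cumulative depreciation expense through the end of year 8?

$239,183

Depreciable base = $287,403 − $19,800 = $267,603.
Year 1: ⌊$287,403 × 200%/10⌋ = $57,480. Book value $229,923.
Year 2: ⌊$229,923 × 200%/10⌋ = $45,984. Book value $183,939.
Year 3: ⌊$183,939 × 200%/10⌋ = $36,787. Book value $147,152.
Year 4: ⌊$147,152 × 200%/10⌋ = $29,430. Book value $117,722.
Year 5: ⌊$117,722 × 200%/10⌋ = $23,544. Book value $94,178.
Year 6: ⌊$94,178 × 200%/10⌋ = $18,835. Book value $75,343.
Year 7: ⌊$75,343 × 200%/10⌋ = $15,068. Book value $60,275.
Year 8: ⌊$60,275 × 200%/10⌋ = $12,055. Book value $48,220.
Accumulated through year 8 = $287,403 − $48,220 = $239,183.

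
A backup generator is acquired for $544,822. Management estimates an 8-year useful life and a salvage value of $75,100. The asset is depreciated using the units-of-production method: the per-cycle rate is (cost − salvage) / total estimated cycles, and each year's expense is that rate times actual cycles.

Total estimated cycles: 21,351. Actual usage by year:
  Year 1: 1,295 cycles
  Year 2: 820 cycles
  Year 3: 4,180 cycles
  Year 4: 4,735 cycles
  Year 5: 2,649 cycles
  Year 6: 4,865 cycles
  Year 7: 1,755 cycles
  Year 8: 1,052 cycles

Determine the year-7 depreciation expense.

Depreciable base = $544,822 − $75,100 = $469,722.
Rate = $469,722 / 21,351 cycles = $22 per cycle.
Year 1: 1,295 × $22 = $28,490. Book value $516,332.
Year 2: 820 × $22 = $18,040. Book value $498,292.
Year 3: 4,180 × $22 = $91,960. Book value $406,332.
Year 4: 4,735 × $22 = $104,170. Book value $302,162.
Year 5: 2,649 × $22 = $58,278. Book value $243,884.
Year 6: 4,865 × $22 = $107,030. Book value $136,854.
Year 7: 1,755 × $22 = $38,610. Book value $98,244.

$38,610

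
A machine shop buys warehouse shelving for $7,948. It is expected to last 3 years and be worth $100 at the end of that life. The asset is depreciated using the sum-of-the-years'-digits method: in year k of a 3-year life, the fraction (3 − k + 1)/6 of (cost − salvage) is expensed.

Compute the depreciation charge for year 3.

Depreciable base = $7,948 − $100 = $7,848.
Sum of the years' digits = 3+2+1 = 6.
Year 1: $7,848 × 3/6 = $3,924. Book value $4,024.
Year 2: $7,848 × 2/6 = $2,616. Book value $1,408.
Year 3: $7,848 × 1/6 = $1,308. Book value $100.

$1,308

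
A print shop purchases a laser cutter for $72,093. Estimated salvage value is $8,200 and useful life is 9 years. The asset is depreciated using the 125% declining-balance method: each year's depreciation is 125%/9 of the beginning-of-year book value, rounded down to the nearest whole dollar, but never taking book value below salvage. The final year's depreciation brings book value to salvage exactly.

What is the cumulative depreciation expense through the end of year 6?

Depreciable base = $72,093 − $8,200 = $63,893.
Year 1: ⌊$72,093 × 125%/9⌋ = $10,012. Book value $62,081.
Year 2: ⌊$62,081 × 125%/9⌋ = $8,622. Book value $53,459.
Year 3: ⌊$53,459 × 125%/9⌋ = $7,424. Book value $46,035.
Year 4: ⌊$46,035 × 125%/9⌋ = $6,393. Book value $39,642.
Year 5: ⌊$39,642 × 125%/9⌋ = $5,505. Book value $34,137.
Year 6: ⌊$34,137 × 125%/9⌋ = $4,741. Book value $29,396.
Accumulated through year 6 = $72,093 − $29,396 = $42,697.

$42,697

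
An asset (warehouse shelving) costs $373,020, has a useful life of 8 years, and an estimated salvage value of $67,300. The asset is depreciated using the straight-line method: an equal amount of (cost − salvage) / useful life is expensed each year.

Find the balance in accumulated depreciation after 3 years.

$114,645

Depreciable base = $373,020 − $67,300 = $305,720.
Annual expense = $305,720 / 8 = $38,215.
End of year 1: book value $334,805.
End of year 2: book value $296,590.
End of year 3: book value $258,375.
Accumulated through year 3 = $373,020 − $258,375 = $114,645.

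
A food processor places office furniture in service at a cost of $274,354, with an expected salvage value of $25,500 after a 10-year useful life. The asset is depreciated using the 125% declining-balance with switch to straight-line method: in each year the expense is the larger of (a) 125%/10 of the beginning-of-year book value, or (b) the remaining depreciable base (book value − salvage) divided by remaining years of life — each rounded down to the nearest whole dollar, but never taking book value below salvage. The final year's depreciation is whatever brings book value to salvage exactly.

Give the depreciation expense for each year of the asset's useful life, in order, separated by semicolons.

Depreciable base = $274,354 − $25,500 = $248,854.
Year 1: DB = ⌊$274,354 × 125%/10⌋ = $34,294; SL = ⌊$248,854/10⌋ = $24,885 → take DB $34,294. Book value $240,060.
Year 2: DB = ⌊$240,060 × 125%/10⌋ = $30,007; SL = ⌊$214,560/9⌋ = $23,840 → take DB $30,007. Book value $210,053.
Year 3: DB = ⌊$210,053 × 125%/10⌋ = $26,256; SL = ⌊$184,553/8⌋ = $23,069 → take DB $26,256. Book value $183,797.
Year 4: DB = ⌊$183,797 × 125%/10⌋ = $22,974; SL = ⌊$158,297/7⌋ = $22,613 → take DB $22,974. Book value $160,823.
Year 5: DB = ⌊$160,823 × 125%/10⌋ = $20,102; SL = ⌊$135,323/6⌋ = $22,553 → take SL $22,553. Book value $138,270.
Year 6: DB = ⌊$138,270 × 125%/10⌋ = $17,283; SL = ⌊$112,770/5⌋ = $22,554 → take SL $22,554. Book value $115,716.
Year 7: DB = ⌊$115,716 × 125%/10⌋ = $14,464; SL = ⌊$90,216/4⌋ = $22,554 → take SL $22,554. Book value $93,162.
Year 8: DB = ⌊$93,162 × 125%/10⌋ = $11,645; SL = ⌊$67,662/3⌋ = $22,554 → take SL $22,554. Book value $70,608.
Year 9: DB = ⌊$70,608 × 125%/10⌋ = $8,826; SL = ⌊$45,108/2⌋ = $22,554 → take SL $22,554. Book value $48,054.
Year 10 (final): $48,054 − $25,500 = $22,554. Book value $25,500.

$34,294; $30,007; $26,256; $22,974; $22,553; $22,554; $22,554; $22,554; $22,554; $22,554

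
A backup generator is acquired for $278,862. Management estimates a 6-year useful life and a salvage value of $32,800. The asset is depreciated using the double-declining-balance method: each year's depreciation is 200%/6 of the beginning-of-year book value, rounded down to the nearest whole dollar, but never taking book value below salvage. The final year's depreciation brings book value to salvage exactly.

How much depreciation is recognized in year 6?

$3,923

Depreciable base = $278,862 − $32,800 = $246,062.
Year 1: ⌊$278,862 × 200%/6⌋ = $92,954. Book value $185,908.
Year 2: ⌊$185,908 × 200%/6⌋ = $61,969. Book value $123,939.
Year 3: ⌊$123,939 × 200%/6⌋ = $41,313. Book value $82,626.
Year 4: ⌊$82,626 × 200%/6⌋ = $27,542. Book value $55,084.
Year 5: ⌊$55,084 × 200%/6⌋ = $18,361. Book value $36,723.
Year 6 (final): $36,723 − $32,800 = $3,923. Book value $32,800.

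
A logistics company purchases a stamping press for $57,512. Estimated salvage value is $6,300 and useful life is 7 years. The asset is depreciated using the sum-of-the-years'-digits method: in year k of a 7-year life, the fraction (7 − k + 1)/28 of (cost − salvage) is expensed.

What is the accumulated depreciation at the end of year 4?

$40,238

Depreciable base = $57,512 − $6,300 = $51,212.
Sum of the years' digits = 7+6+5+4+3+2+1 = 28.
Year 1: $51,212 × 7/28 = $12,803. Book value $44,709.
Year 2: $51,212 × 6/28 = $10,974. Book value $33,735.
Year 3: $51,212 × 5/28 = $9,145. Book value $24,590.
Year 4: $51,212 × 4/28 = $7,316. Book value $17,274.
Accumulated through year 4 = $57,512 − $17,274 = $40,238.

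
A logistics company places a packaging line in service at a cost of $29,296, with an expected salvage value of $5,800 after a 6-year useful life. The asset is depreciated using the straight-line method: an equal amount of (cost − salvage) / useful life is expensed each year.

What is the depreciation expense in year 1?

$3,916

Depreciable base = $29,296 − $5,800 = $23,496.
Annual expense = $23,496 / 6 = $3,916.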